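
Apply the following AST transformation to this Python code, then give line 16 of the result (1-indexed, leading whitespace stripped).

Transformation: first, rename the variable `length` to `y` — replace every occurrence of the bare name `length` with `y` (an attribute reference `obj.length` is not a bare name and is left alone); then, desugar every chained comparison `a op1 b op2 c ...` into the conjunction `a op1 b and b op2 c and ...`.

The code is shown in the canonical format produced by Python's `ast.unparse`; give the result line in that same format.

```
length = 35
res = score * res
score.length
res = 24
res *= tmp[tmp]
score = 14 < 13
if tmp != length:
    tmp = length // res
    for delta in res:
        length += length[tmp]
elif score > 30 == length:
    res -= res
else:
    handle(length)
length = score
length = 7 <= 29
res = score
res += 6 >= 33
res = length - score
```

y = 7 <= 29

Transformed code:
y = 35
res = score * res
score.length
res = 24
res *= tmp[tmp]
score = 14 < 13
if tmp != y:
    tmp = y // res
    for delta in res:
        y += y[tmp]
elif score > 30 and 30 == y:
    res -= res
else:
    handle(y)
y = score
y = 7 <= 29
res = score
res += 6 >= 33
res = y - score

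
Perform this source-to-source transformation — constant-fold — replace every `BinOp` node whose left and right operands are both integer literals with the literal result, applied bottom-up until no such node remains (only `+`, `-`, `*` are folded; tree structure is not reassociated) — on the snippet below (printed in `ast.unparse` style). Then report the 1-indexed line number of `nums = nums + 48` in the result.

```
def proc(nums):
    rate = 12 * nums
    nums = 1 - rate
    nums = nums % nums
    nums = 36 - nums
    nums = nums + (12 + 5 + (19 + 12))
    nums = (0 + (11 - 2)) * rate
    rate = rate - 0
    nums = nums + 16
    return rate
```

Transformed code:
def proc(nums):
    rate = 12 * nums
    nums = 1 - rate
    nums = nums % nums
    nums = 36 - nums
    nums = nums + 48
    nums = 9 * rate
    rate = rate - 0
    nums = nums + 16
    return rate

6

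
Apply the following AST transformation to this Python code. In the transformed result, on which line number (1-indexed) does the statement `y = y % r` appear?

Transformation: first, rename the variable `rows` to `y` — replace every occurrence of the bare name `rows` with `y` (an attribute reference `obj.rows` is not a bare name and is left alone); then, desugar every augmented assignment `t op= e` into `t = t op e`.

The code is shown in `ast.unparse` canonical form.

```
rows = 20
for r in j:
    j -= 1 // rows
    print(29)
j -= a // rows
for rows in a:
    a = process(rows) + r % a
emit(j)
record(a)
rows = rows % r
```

Transformed code:
y = 20
for r in j:
    j = j - 1 // y
    print(29)
j = j - a // y
for y in a:
    a = process(y) + r % a
emit(j)
record(a)
y = y % r

10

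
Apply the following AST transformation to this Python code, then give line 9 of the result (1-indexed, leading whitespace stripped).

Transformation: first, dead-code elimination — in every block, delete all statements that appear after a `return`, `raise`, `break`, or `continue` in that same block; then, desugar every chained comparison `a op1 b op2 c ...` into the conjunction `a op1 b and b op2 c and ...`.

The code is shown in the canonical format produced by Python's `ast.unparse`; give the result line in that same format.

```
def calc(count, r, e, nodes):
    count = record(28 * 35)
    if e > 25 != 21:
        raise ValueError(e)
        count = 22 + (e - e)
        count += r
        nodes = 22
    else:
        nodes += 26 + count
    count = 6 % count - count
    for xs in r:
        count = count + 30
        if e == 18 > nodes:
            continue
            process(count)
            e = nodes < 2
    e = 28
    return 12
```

count = count + 30

Transformed code:
def calc(count, r, e, nodes):
    count = record(28 * 35)
    if e > 25 and 25 != 21:
        raise ValueError(e)
    else:
        nodes += 26 + count
    count = 6 % count - count
    for xs in r:
        count = count + 30
        if e == 18 and 18 > nodes:
            continue
    e = 28
    return 12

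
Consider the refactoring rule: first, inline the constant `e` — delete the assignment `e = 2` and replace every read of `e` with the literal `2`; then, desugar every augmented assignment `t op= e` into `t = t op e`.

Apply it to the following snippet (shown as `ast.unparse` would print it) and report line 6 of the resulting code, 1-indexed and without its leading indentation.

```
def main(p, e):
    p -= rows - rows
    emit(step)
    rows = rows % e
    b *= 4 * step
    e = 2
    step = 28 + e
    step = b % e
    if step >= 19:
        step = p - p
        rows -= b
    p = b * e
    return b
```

step = 28 + 2

Transformed code:
def main(p, e):
    p = p - (rows - rows)
    emit(step)
    rows = rows % 2
    b = b * (4 * step)
    step = 28 + 2
    step = b % 2
    if step >= 19:
        step = p - p
        rows = rows - b
    p = b * 2
    return b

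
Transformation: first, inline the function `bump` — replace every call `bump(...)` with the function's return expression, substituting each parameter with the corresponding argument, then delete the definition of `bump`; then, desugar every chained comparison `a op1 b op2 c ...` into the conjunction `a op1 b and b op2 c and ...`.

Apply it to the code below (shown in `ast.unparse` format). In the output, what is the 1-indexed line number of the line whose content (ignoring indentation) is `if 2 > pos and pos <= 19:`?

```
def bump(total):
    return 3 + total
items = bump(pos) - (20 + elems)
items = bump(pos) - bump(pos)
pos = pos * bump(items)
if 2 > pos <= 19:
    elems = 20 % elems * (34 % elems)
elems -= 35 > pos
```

4

Transformed code:
items = 3 + pos - (20 + elems)
items = 3 + pos - (3 + pos)
pos = pos * (3 + items)
if 2 > pos and pos <= 19:
    elems = 20 % elems * (34 % elems)
elems -= 35 > pos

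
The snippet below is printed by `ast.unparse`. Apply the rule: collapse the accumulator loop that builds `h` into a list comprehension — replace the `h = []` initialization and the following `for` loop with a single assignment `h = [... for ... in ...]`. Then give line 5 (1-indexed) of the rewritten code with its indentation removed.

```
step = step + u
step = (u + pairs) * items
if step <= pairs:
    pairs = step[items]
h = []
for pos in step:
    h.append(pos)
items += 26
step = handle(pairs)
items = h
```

h = [pos for pos in step]

Transformed code:
step = step + u
step = (u + pairs) * items
if step <= pairs:
    pairs = step[items]
h = [pos for pos in step]
items += 26
step = handle(pairs)
items = h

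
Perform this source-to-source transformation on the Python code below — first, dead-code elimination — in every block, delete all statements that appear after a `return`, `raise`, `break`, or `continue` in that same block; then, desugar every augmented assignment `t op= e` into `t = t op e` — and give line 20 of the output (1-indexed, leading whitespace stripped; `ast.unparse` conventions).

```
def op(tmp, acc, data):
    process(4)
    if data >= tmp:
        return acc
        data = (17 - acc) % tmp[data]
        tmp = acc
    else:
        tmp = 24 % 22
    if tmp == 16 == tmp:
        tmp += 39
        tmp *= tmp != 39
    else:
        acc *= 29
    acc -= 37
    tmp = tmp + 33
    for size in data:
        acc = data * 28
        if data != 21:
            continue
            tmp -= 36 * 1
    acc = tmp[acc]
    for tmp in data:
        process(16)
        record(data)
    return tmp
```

process(16)

Transformed code:
def op(tmp, acc, data):
    process(4)
    if data >= tmp:
        return acc
    else:
        tmp = 24 % 22
    if tmp == 16 == tmp:
        tmp = tmp + 39
        tmp = tmp * (tmp != 39)
    else:
        acc = acc * 29
    acc = acc - 37
    tmp = tmp + 33
    for size in data:
        acc = data * 28
        if data != 21:
            continue
    acc = tmp[acc]
    for tmp in data:
        process(16)
        record(data)
    return tmp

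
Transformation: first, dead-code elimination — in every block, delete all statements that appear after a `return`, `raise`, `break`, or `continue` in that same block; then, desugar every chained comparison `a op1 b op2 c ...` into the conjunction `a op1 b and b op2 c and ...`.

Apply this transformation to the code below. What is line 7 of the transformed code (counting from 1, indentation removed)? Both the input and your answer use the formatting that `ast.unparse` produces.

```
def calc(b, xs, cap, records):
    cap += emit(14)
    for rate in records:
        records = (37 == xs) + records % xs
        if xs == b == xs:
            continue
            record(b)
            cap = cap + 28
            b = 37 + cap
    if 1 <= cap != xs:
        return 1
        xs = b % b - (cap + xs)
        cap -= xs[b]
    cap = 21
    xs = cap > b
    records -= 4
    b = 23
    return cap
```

if 1 <= cap and cap != xs:

Transformed code:
def calc(b, xs, cap, records):
    cap += emit(14)
    for rate in records:
        records = (37 == xs) + records % xs
        if xs == b and b == xs:
            continue
    if 1 <= cap and cap != xs:
        return 1
    cap = 21
    xs = cap > b
    records -= 4
    b = 23
    return cap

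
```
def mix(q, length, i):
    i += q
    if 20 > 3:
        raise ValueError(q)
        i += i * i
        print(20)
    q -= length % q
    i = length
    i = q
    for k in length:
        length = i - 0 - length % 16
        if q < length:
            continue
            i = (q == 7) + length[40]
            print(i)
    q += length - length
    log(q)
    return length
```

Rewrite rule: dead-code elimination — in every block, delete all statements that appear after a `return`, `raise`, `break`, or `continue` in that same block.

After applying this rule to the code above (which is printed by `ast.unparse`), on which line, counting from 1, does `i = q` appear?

Transformed code:
def mix(q, length, i):
    i += q
    if 20 > 3:
        raise ValueError(q)
    q -= length % q
    i = length
    i = q
    for k in length:
        length = i - 0 - length % 16
        if q < length:
            continue
    q += length - length
    log(q)
    return length

7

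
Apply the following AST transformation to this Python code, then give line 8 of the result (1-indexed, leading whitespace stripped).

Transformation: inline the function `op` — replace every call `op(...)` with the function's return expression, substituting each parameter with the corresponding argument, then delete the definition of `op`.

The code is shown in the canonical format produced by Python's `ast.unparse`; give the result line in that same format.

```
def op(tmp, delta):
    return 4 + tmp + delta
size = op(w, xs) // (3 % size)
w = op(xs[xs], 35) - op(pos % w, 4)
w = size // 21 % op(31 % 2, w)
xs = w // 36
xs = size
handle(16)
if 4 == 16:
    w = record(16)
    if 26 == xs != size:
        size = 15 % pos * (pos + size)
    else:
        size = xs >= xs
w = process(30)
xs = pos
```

Transformed code:
size = (4 + w + xs) // (3 % size)
w = 4 + xs[xs] + 35 - (4 + pos % w + 4)
w = size // 21 % (4 + 31 % 2 + w)
xs = w // 36
xs = size
handle(16)
if 4 == 16:
    w = record(16)
    if 26 == xs != size:
        size = 15 % pos * (pos + size)
    else:
        size = xs >= xs
w = process(30)
xs = pos

w = record(16)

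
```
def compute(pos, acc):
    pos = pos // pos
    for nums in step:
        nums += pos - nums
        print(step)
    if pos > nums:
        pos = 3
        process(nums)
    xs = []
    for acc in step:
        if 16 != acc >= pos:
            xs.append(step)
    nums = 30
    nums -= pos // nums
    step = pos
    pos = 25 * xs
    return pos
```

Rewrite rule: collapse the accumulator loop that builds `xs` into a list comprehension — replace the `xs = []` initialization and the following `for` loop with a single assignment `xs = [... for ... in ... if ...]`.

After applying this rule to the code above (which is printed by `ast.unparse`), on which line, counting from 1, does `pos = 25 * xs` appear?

Transformed code:
def compute(pos, acc):
    pos = pos // pos
    for nums in step:
        nums += pos - nums
        print(step)
    if pos > nums:
        pos = 3
        process(nums)
    xs = [step for acc in step if 16 != acc >= pos]
    nums = 30
    nums -= pos // nums
    step = pos
    pos = 25 * xs
    return pos

13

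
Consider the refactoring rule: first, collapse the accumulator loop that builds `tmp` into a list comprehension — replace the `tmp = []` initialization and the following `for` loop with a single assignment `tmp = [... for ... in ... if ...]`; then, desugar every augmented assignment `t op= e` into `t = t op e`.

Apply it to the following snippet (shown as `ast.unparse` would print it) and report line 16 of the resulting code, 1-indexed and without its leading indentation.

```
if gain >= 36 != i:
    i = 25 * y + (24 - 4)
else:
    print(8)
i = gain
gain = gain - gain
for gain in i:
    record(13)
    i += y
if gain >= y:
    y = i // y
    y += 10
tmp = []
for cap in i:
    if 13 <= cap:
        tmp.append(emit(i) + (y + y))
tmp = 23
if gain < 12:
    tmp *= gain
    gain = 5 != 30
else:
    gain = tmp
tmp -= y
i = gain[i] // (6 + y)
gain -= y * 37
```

Transformed code:
if gain >= 36 != i:
    i = 25 * y + (24 - 4)
else:
    print(8)
i = gain
gain = gain - gain
for gain in i:
    record(13)
    i = i + y
if gain >= y:
    y = i // y
    y = y + 10
tmp = [emit(i) + (y + y) for cap in i if 13 <= cap]
tmp = 23
if gain < 12:
    tmp = tmp * gain
    gain = 5 != 30
else:
    gain = tmp
tmp = tmp - y
i = gain[i] // (6 + y)
gain = gain - y * 37

tmp = tmp * gain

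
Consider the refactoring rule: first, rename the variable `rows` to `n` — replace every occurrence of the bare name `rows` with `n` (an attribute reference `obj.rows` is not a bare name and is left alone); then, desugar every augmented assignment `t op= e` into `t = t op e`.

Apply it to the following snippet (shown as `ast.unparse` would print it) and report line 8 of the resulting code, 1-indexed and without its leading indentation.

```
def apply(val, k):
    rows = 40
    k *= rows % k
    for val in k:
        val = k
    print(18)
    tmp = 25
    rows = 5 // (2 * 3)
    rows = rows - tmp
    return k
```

n = 5 // (2 * 3)

Transformed code:
def apply(val, k):
    n = 40
    k = k * (n % k)
    for val in k:
        val = k
    print(18)
    tmp = 25
    n = 5 // (2 * 3)
    n = n - tmp
    return k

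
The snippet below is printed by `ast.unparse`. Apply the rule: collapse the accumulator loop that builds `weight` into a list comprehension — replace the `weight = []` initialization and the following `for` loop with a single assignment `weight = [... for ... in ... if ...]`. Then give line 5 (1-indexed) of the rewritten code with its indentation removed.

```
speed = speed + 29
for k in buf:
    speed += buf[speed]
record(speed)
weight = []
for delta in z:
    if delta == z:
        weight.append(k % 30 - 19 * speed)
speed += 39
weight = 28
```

Transformed code:
speed = speed + 29
for k in buf:
    speed += buf[speed]
record(speed)
weight = [k % 30 - 19 * speed for delta in z if delta == z]
speed += 39
weight = 28

weight = [k % 30 - 19 * speed for delta in z if delta == z]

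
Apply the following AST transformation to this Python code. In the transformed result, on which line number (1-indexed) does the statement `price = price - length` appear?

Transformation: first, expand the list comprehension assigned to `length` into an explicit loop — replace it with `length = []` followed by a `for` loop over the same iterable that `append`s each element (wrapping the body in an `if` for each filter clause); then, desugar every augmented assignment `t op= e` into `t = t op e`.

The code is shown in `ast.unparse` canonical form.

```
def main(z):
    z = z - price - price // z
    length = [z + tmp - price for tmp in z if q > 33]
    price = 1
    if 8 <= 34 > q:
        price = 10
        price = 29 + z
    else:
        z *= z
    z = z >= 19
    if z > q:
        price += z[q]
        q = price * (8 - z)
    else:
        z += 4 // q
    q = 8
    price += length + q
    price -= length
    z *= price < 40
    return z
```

21

Transformed code:
def main(z):
    z = z - price - price // z
    length = []
    for tmp in z:
        if q > 33:
            length.append(z + tmp - price)
    price = 1
    if 8 <= 34 > q:
        price = 10
        price = 29 + z
    else:
        z = z * z
    z = z >= 19
    if z > q:
        price = price + z[q]
        q = price * (8 - z)
    else:
        z = z + 4 // q
    q = 8
    price = price + (length + q)
    price = price - length
    z = z * (price < 40)
    return z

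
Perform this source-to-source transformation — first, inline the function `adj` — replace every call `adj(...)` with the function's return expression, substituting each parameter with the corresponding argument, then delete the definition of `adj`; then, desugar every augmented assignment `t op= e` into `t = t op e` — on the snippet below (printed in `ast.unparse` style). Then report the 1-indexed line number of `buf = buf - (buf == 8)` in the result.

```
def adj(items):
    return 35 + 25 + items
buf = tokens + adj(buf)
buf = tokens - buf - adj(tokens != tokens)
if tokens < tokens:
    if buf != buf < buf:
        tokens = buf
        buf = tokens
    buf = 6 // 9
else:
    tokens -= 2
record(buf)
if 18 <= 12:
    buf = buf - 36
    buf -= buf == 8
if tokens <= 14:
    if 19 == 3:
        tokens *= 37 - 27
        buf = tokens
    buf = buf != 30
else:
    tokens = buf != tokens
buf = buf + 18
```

Transformed code:
buf = tokens + (35 + 25 + buf)
buf = tokens - buf - (35 + 25 + (tokens != tokens))
if tokens < tokens:
    if buf != buf < buf:
        tokens = buf
        buf = tokens
    buf = 6 // 9
else:
    tokens = tokens - 2
record(buf)
if 18 <= 12:
    buf = buf - 36
    buf = buf - (buf == 8)
if tokens <= 14:
    if 19 == 3:
        tokens = tokens * (37 - 27)
        buf = tokens
    buf = buf != 30
else:
    tokens = buf != tokens
buf = buf + 18

13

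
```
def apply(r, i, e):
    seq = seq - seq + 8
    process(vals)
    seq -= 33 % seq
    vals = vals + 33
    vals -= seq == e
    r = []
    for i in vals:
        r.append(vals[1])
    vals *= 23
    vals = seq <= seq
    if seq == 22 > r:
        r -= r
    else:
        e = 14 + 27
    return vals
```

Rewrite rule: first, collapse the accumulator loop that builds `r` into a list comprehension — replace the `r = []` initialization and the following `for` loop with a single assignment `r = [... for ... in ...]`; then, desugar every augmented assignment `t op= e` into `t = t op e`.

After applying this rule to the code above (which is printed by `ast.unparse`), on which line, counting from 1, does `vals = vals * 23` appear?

Transformed code:
def apply(r, i, e):
    seq = seq - seq + 8
    process(vals)
    seq = seq - 33 % seq
    vals = vals + 33
    vals = vals - (seq == e)
    r = [vals[1] for i in vals]
    vals = vals * 23
    vals = seq <= seq
    if seq == 22 > r:
        r = r - r
    else:
        e = 14 + 27
    return vals

8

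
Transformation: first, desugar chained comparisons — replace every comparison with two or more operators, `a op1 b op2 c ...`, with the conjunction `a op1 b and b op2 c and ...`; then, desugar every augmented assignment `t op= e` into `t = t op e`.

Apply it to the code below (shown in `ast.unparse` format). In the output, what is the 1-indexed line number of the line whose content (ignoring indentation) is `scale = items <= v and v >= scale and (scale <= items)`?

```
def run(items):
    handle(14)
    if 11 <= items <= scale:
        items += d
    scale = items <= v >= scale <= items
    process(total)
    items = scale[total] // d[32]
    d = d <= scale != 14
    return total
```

5

Transformed code:
def run(items):
    handle(14)
    if 11 <= items and items <= scale:
        items = items + d
    scale = items <= v and v >= scale and (scale <= items)
    process(total)
    items = scale[total] // d[32]
    d = d <= scale and scale != 14
    return total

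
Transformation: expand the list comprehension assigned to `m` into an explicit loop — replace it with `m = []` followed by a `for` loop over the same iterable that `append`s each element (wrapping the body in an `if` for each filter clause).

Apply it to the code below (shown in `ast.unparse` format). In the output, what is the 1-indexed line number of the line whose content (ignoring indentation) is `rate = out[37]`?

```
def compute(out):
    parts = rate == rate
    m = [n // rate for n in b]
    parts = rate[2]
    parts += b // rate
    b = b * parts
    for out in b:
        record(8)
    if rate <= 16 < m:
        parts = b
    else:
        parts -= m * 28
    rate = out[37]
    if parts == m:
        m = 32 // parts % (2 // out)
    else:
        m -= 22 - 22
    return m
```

Transformed code:
def compute(out):
    parts = rate == rate
    m = []
    for n in b:
        m.append(n // rate)
    parts = rate[2]
    parts += b // rate
    b = b * parts
    for out in b:
        record(8)
    if rate <= 16 < m:
        parts = b
    else:
        parts -= m * 28
    rate = out[37]
    if parts == m:
        m = 32 // parts % (2 // out)
    else:
        m -= 22 - 22
    return m

15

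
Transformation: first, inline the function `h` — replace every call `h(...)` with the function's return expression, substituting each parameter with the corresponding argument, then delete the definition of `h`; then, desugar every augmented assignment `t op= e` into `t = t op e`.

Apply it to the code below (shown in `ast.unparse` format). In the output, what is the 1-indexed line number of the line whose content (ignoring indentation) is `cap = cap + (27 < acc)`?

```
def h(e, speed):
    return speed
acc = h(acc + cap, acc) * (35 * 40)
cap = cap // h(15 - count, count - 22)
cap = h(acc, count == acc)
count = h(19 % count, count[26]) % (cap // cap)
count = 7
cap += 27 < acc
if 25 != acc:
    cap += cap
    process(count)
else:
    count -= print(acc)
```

Transformed code:
acc = acc * (35 * 40)
cap = cap // (count - 22)
cap = count == acc
count = count[26] % (cap // cap)
count = 7
cap = cap + (27 < acc)
if 25 != acc:
    cap = cap + cap
    process(count)
else:
    count = count - print(acc)

6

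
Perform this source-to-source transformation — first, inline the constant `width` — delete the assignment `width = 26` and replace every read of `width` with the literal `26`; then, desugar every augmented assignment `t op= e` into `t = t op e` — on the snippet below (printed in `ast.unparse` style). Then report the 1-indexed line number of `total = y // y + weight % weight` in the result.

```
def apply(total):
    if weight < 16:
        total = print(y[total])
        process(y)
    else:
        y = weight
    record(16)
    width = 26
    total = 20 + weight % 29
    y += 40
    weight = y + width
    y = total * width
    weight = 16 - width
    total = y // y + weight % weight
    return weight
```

13

Transformed code:
def apply(total):
    if weight < 16:
        total = print(y[total])
        process(y)
    else:
        y = weight
    record(16)
    total = 20 + weight % 29
    y = y + 40
    weight = y + 26
    y = total * 26
    weight = 16 - 26
    total = y // y + weight % weight
    return weight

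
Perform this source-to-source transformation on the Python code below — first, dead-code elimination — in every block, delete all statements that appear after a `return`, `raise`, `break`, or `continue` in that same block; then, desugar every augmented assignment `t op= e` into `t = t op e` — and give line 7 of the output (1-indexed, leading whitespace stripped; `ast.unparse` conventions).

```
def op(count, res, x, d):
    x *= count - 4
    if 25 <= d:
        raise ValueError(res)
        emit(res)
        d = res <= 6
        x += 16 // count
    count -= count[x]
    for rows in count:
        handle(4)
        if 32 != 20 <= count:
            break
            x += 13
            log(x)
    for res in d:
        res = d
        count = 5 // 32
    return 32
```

Transformed code:
def op(count, res, x, d):
    x = x * (count - 4)
    if 25 <= d:
        raise ValueError(res)
    count = count - count[x]
    for rows in count:
        handle(4)
        if 32 != 20 <= count:
            break
    for res in d:
        res = d
        count = 5 // 32
    return 32

handle(4)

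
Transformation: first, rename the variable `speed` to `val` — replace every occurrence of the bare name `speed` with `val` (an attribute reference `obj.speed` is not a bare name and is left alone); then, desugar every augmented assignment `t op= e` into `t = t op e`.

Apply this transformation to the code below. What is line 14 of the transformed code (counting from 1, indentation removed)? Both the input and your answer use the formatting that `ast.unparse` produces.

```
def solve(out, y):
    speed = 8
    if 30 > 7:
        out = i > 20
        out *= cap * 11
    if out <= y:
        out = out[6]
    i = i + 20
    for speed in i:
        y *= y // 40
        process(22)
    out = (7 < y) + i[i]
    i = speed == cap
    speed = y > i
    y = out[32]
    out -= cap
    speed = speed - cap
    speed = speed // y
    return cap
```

Transformed code:
def solve(out, y):
    val = 8
    if 30 > 7:
        out = i > 20
        out = out * (cap * 11)
    if out <= y:
        out = out[6]
    i = i + 20
    for val in i:
        y = y * (y // 40)
        process(22)
    out = (7 < y) + i[i]
    i = val == cap
    val = y > i
    y = out[32]
    out = out - cap
    val = val - cap
    val = val // y
    return cap

val = y > i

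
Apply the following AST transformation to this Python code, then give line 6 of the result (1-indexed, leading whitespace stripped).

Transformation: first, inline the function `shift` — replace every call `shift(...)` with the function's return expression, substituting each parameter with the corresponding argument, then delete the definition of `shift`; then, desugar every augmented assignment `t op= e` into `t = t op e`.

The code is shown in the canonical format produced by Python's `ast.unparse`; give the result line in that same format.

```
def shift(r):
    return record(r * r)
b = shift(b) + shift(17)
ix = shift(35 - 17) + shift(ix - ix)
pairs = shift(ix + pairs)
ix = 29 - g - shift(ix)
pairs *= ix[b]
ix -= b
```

Transformed code:
b = record(b * b) + record(17 * 17)
ix = record((35 - 17) * (35 - 17)) + record((ix - ix) * (ix - ix))
pairs = record((ix + pairs) * (ix + pairs))
ix = 29 - g - record(ix * ix)
pairs = pairs * ix[b]
ix = ix - b

ix = ix - b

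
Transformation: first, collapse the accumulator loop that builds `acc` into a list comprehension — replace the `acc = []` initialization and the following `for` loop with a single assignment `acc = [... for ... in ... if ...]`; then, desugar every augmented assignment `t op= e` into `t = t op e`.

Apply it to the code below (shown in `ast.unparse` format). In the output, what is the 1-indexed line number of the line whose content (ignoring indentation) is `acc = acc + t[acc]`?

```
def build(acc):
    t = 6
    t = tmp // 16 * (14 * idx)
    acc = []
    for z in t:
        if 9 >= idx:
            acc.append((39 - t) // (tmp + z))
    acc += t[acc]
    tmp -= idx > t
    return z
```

5

Transformed code:
def build(acc):
    t = 6
    t = tmp // 16 * (14 * idx)
    acc = [(39 - t) // (tmp + z) for z in t if 9 >= idx]
    acc = acc + t[acc]
    tmp = tmp - (idx > t)
    return z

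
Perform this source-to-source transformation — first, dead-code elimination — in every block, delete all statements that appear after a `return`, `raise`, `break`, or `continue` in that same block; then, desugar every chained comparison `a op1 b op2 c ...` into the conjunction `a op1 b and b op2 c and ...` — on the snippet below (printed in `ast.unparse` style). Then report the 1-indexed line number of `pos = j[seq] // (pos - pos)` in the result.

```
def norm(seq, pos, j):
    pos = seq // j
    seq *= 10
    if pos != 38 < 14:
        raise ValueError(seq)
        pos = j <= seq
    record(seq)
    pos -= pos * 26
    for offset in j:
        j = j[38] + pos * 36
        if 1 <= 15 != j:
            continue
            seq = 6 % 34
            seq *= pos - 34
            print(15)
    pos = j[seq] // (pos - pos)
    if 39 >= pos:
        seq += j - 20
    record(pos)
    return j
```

12

Transformed code:
def norm(seq, pos, j):
    pos = seq // j
    seq *= 10
    if pos != 38 and 38 < 14:
        raise ValueError(seq)
    record(seq)
    pos -= pos * 26
    for offset in j:
        j = j[38] + pos * 36
        if 1 <= 15 and 15 != j:
            continue
    pos = j[seq] // (pos - pos)
    if 39 >= pos:
        seq += j - 20
    record(pos)
    return j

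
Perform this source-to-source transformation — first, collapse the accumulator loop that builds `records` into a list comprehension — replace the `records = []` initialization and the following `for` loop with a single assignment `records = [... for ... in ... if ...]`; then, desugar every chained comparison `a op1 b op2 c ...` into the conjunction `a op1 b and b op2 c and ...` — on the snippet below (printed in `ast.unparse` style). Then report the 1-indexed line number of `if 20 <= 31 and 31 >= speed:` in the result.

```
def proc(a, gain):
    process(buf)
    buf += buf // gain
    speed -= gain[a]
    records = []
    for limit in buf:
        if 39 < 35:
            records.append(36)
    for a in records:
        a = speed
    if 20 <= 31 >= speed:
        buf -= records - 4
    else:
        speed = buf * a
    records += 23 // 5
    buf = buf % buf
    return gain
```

8

Transformed code:
def proc(a, gain):
    process(buf)
    buf += buf // gain
    speed -= gain[a]
    records = [36 for limit in buf if 39 < 35]
    for a in records:
        a = speed
    if 20 <= 31 and 31 >= speed:
        buf -= records - 4
    else:
        speed = buf * a
    records += 23 // 5
    buf = buf % buf
    return gain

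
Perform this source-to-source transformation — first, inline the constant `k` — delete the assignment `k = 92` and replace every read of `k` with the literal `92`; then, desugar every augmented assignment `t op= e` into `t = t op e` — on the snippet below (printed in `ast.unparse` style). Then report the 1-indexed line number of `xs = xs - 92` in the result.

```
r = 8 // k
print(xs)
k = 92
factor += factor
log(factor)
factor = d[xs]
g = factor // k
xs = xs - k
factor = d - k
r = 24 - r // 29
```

7

Transformed code:
r = 8 // 92
print(xs)
factor = factor + factor
log(factor)
factor = d[xs]
g = factor // 92
xs = xs - 92
factor = d - 92
r = 24 - r // 29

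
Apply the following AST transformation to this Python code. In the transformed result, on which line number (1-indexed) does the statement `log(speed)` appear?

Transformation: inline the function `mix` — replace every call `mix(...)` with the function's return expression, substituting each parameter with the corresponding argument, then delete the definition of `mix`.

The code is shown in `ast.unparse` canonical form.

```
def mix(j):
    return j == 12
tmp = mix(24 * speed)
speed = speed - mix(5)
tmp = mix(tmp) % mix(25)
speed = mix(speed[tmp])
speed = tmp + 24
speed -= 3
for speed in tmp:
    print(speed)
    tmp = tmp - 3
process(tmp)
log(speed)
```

Transformed code:
tmp = 24 * speed == 12
speed = speed - (5 == 12)
tmp = (tmp == 12) % (25 == 12)
speed = speed[tmp] == 12
speed = tmp + 24
speed -= 3
for speed in tmp:
    print(speed)
    tmp = tmp - 3
process(tmp)
log(speed)

11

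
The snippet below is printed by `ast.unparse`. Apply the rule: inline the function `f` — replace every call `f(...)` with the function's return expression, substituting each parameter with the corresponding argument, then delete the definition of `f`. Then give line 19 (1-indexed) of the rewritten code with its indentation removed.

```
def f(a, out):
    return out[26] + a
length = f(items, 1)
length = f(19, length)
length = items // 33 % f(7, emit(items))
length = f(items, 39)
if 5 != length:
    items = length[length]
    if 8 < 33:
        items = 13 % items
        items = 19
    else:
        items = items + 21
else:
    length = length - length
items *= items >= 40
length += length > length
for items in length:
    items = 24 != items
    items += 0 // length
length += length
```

length += length

Transformed code:
length = 1[26] + items
length = length[26] + 19
length = items // 33 % (emit(items)[26] + 7)
length = 39[26] + items
if 5 != length:
    items = length[length]
    if 8 < 33:
        items = 13 % items
        items = 19
    else:
        items = items + 21
else:
    length = length - length
items *= items >= 40
length += length > length
for items in length:
    items = 24 != items
    items += 0 // length
length += length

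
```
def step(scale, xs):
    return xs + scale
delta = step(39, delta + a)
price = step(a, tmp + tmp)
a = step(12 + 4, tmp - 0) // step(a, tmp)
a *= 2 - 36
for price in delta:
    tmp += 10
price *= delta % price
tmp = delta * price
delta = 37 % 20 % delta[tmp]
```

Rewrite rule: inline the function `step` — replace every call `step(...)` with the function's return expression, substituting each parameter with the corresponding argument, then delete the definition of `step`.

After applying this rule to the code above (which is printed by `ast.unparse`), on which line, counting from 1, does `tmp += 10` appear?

Transformed code:
delta = delta + a + 39
price = tmp + tmp + a
a = (tmp - 0 + (12 + 4)) // (tmp + a)
a *= 2 - 36
for price in delta:
    tmp += 10
price *= delta % price
tmp = delta * price
delta = 37 % 20 % delta[tmp]

6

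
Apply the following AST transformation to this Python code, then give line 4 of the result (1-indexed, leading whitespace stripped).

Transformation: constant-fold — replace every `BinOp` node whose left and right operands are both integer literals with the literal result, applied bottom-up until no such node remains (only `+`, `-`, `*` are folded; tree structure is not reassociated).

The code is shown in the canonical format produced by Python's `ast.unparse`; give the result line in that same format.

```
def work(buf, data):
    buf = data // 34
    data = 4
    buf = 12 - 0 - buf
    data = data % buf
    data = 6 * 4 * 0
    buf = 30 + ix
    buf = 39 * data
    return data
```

buf = 12 - buf

Transformed code:
def work(buf, data):
    buf = data // 34
    data = 4
    buf = 12 - buf
    data = data % buf
    data = 0
    buf = 30 + ix
    buf = 39 * data
    return data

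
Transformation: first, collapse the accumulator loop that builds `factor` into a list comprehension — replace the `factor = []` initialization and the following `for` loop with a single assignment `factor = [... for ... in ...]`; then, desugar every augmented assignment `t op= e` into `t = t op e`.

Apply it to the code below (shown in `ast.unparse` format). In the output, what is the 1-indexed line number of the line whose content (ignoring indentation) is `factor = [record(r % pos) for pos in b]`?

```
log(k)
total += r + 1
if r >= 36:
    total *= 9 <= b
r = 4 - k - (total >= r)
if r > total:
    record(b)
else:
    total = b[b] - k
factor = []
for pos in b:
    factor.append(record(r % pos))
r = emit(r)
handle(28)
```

Transformed code:
log(k)
total = total + (r + 1)
if r >= 36:
    total = total * (9 <= b)
r = 4 - k - (total >= r)
if r > total:
    record(b)
else:
    total = b[b] - k
factor = [record(r % pos) for pos in b]
r = emit(r)
handle(28)

10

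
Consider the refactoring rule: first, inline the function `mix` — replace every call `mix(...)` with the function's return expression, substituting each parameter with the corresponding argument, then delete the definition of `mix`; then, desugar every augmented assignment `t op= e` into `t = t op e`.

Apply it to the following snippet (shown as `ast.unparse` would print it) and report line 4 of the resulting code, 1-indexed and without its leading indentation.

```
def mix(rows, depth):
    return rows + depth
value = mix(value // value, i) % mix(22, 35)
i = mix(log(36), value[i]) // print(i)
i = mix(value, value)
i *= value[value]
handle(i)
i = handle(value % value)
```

Transformed code:
value = (value // value + i) % (22 + 35)
i = (log(36) + value[i]) // print(i)
i = value + value
i = i * value[value]
handle(i)
i = handle(value % value)

i = i * value[value]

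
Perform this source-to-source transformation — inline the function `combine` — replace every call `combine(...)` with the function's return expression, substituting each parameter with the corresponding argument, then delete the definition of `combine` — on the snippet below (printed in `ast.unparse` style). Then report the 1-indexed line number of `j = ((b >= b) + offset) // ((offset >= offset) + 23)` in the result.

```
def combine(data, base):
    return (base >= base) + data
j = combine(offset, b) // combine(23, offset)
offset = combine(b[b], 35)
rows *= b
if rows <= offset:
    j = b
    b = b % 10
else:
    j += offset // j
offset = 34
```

1

Transformed code:
j = ((b >= b) + offset) // ((offset >= offset) + 23)
offset = (35 >= 35) + b[b]
rows *= b
if rows <= offset:
    j = b
    b = b % 10
else:
    j += offset // j
offset = 34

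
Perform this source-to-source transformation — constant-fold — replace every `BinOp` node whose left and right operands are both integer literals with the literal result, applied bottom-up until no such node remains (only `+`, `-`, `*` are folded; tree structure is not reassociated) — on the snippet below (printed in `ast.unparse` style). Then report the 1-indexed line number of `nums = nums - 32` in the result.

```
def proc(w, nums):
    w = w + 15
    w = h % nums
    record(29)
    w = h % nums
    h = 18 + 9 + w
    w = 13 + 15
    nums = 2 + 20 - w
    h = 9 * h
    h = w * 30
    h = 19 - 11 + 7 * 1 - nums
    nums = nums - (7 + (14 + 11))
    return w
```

Transformed code:
def proc(w, nums):
    w = w + 15
    w = h % nums
    record(29)
    w = h % nums
    h = 27 + w
    w = 28
    nums = 22 - w
    h = 9 * h
    h = w * 30
    h = 15 - nums
    nums = nums - 32
    return w

12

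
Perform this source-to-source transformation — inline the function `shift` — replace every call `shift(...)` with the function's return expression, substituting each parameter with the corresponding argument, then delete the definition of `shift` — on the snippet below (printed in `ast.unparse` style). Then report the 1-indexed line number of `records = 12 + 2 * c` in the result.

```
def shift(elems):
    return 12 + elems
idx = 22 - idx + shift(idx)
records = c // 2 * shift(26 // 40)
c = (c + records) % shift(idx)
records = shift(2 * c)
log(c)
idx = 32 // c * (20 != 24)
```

Transformed code:
idx = 22 - idx + (12 + idx)
records = c // 2 * (12 + 26 // 40)
c = (c + records) % (12 + idx)
records = 12 + 2 * c
log(c)
idx = 32 // c * (20 != 24)

4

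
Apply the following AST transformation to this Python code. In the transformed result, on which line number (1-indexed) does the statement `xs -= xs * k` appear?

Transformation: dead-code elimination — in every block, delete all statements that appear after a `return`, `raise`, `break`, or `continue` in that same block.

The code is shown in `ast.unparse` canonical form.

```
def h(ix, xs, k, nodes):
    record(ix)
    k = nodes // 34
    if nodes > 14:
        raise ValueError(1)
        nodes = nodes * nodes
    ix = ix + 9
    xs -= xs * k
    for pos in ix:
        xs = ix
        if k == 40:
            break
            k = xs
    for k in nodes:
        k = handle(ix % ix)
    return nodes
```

7

Transformed code:
def h(ix, xs, k, nodes):
    record(ix)
    k = nodes // 34
    if nodes > 14:
        raise ValueError(1)
    ix = ix + 9
    xs -= xs * k
    for pos in ix:
        xs = ix
        if k == 40:
            break
    for k in nodes:
        k = handle(ix % ix)
    return nodes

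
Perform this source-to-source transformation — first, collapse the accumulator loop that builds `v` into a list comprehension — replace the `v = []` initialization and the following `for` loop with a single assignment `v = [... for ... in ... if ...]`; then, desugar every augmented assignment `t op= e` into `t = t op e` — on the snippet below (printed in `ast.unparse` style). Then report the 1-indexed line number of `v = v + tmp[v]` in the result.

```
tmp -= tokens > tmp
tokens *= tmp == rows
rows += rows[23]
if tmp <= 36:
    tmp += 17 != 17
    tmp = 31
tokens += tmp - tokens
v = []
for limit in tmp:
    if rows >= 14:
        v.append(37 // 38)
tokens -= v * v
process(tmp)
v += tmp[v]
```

Transformed code:
tmp = tmp - (tokens > tmp)
tokens = tokens * (tmp == rows)
rows = rows + rows[23]
if tmp <= 36:
    tmp = tmp + (17 != 17)
    tmp = 31
tokens = tokens + (tmp - tokens)
v = [37 // 38 for limit in tmp if rows >= 14]
tokens = tokens - v * v
process(tmp)
v = v + tmp[v]

11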